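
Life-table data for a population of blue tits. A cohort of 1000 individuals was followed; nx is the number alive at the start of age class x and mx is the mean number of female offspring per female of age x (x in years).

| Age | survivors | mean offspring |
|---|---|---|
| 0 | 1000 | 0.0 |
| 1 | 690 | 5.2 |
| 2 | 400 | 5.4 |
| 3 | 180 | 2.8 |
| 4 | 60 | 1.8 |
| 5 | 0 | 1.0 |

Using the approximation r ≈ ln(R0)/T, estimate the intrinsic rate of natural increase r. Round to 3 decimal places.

lx = nx/n0 = nx/1000: 1, 0.69, 0.4, 0.18, 0.06, 0
R0 = Σ lx·mx = 0 + 3.588 + 2.16 + 0.504 + 0.108 + 0 = 6.36
Σ x·lx·mx = 9.852; T = 9.852/6.36 = 1.54906…
r ≈ ln(R0)/T = ln(6.36)/1.54906… = 1.19429… → 1.194

1.194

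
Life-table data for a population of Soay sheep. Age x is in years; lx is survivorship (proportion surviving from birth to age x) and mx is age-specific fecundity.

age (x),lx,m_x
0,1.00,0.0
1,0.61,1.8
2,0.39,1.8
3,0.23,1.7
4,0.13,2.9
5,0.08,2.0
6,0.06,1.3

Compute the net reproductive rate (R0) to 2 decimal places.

lx·mx by age: 0, 1.098, 0.702, 0.391, 0.377, 0.16, 0.078
R0 = Σ lx·mx = 2.806 → 2.81

2.81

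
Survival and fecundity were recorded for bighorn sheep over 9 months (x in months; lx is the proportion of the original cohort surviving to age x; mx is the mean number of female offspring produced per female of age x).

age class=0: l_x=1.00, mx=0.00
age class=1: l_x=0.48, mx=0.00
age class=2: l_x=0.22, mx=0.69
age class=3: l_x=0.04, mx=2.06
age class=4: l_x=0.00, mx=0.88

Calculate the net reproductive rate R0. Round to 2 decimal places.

0.23

lx·mx by age: 0, 0, 0.1518, 0.0824, 0
R0 = Σ lx·mx = 0.2342 → 0.23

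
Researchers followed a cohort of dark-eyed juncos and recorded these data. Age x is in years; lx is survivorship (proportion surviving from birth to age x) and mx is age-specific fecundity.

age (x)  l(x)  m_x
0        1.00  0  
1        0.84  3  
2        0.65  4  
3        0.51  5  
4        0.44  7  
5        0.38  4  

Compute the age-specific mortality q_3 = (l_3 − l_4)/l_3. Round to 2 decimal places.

q_3 = (l_3 − l_4) / l_3 = (0.51 − 0.44) / 0.51
     = 0.07 / 0.51 = 0.137255… → 0.14

0.14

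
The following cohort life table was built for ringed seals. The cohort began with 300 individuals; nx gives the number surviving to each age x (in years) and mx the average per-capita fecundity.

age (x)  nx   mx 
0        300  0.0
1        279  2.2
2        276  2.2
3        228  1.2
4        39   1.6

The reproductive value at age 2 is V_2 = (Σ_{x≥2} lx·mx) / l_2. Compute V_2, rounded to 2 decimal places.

lx = nx/n0 = nx/300: 1, 0.93, 0.92, 0.76, 0.13
lx·mx for x ≥ 2: 2.024, 0.912, 0.208 → sum = 3.144
V_2 = 3.144 / l_2 = 3.144 / 0.92 = 3.417391… → 3.42

3.42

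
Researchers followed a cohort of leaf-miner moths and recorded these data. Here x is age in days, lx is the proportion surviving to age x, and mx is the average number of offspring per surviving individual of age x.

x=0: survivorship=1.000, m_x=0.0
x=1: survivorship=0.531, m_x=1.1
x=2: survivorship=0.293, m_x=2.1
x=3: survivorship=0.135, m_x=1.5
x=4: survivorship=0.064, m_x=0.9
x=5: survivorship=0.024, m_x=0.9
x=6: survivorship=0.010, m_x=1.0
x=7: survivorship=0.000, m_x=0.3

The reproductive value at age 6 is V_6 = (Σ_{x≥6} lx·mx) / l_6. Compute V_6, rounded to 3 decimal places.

lx·mx for x ≥ 6: 0.01, 0 → sum = 0.01
V_6 = 0.01 / l_6 = 0.01 / 0.01 = 1 → 1.000

1.000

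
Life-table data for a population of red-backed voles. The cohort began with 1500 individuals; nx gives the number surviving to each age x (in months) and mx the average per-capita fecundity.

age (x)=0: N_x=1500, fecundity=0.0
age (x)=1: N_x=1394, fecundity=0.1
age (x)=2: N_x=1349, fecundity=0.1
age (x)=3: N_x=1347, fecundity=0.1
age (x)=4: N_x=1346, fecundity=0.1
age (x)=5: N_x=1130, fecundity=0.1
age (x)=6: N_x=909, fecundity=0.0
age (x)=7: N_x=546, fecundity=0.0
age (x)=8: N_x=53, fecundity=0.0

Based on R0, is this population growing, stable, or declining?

declining

lx = nx/n0 = nx/1500: 1, 0.92933…, 0.89933…, 0.898, 0.89733…, 0.75333…, 0.606, 0.364, 0.03533…
R0 = Σ lx·mx = 0 + 0.092933… + 0.089933… + 0.0898 + 0.089733… + 0.075333… + 0 + 0 + 0 = 0.437733…
R0 < 1, so the population is declining.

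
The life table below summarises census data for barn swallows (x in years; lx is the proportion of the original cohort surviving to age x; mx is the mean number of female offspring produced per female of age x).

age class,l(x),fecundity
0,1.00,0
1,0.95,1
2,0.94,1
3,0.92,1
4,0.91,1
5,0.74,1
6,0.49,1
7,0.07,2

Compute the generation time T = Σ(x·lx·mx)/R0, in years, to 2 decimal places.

lx·mx: 0, 0.95, 0.94, 0.92, 0.91, 0.74, 0.49, 0.14 → R0 = 5.09
x·lx·mx: 0, 0.95, 1.88, 2.76, 3.64, 3.7, 2.94, 0.98 → Σ = 16.85
T = 16.85 / 5.09 = 3.310413… → 3.31

3.31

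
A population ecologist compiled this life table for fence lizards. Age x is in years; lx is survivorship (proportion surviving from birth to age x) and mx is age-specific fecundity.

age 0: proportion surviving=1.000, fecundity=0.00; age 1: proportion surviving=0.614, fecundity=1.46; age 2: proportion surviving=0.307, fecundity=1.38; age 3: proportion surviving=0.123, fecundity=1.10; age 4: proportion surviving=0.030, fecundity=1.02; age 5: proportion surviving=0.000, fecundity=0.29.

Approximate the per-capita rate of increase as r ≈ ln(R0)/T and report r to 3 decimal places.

0.259

R0 = Σ lx·mx = 0 + 0.89644 + 0.42366 + 0.1353 + 0.0306 + 0 = 1.486
Σ x·lx·mx = 2.27206; T = 2.27206/1.486 = 1.52898…
r ≈ ln(R0)/T = ln(1.486)/1.52898… = 0.25905… → 0.259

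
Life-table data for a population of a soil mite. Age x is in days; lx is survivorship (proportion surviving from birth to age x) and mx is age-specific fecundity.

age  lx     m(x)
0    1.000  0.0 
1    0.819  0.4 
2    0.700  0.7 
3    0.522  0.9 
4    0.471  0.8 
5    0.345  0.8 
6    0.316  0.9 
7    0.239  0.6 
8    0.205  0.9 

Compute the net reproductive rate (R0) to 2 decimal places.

lx·mx by age: 0, 0.3276, 0.49, 0.4698, 0.3768, 0.276, 0.2844, 0.1434, 0.1845
R0 = Σ lx·mx = 2.5525 → 2.55

2.55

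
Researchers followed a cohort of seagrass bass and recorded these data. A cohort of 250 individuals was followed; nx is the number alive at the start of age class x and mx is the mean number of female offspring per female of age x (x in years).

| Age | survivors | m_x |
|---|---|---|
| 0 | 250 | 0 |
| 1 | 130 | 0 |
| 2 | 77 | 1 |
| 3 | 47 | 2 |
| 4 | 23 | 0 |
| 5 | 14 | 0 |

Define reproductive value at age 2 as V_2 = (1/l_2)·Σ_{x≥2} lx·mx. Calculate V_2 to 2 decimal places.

lx = nx/n0 = nx/250: 1, 0.52, 0.308, 0.188, 0.092, 0.056
lx·mx for x ≥ 2: 0.308, 0.376, 0, 0 → sum = 0.684
V_2 = 0.684 / l_2 = 0.684 / 0.308 = 2.220779… → 2.22

2.22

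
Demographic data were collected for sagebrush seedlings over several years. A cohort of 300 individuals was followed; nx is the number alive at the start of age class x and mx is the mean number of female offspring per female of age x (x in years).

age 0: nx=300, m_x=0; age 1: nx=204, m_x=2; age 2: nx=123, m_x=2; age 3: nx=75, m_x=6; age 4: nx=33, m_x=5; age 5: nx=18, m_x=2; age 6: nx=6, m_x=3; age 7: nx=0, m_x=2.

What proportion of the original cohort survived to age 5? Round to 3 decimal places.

0.060

l_5 = n_5/n_0 = 18/300 = 0.06 → 0.060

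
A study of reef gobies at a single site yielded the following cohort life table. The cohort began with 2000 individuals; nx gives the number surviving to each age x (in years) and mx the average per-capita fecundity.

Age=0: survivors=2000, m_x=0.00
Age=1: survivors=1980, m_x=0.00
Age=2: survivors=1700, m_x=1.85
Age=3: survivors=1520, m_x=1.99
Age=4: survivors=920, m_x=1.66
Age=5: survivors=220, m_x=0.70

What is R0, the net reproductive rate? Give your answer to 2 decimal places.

lx = nx/n0 = nx/2000: 1, 0.99, 0.85, 0.76, 0.46, 0.11
lx·mx by age: 0, 0, 1.5725, 1.5124, 0.7636, 0.077
R0 = Σ lx·mx = 3.9255 → 3.93

3.93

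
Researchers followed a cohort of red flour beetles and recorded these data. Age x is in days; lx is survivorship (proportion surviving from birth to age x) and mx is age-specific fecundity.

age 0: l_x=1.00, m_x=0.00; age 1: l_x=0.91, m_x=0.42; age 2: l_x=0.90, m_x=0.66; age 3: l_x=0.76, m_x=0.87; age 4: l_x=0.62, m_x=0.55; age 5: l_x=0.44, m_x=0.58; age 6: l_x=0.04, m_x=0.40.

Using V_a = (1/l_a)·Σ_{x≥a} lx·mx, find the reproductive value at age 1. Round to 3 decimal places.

lx·mx for x ≥ 1: 0.3822, 0.594, 0.6612, 0.341, 0.2552, 0.016 → sum = 2.2496
V_1 = 2.2496 / l_1 = 2.2496 / 0.91 = 2.472088… → 2.472

2.472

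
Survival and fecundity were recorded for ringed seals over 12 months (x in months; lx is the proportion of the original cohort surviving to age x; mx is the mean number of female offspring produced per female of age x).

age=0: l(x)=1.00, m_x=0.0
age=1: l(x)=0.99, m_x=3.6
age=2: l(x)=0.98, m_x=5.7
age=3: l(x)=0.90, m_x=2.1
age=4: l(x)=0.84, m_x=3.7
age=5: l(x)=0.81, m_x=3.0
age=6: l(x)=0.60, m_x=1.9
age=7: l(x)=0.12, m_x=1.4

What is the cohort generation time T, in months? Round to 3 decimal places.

2.963

lx·mx: 0, 3.564, 5.586, 1.89, 3.108, 2.43, 1.14, 0.168 → R0 = 17.886
x·lx·mx: 0, 3.564, 11.172, 5.67, 12.432, 12.15, 6.84, 1.176 → Σ = 53.004
T = 53.004 / 17.886 = 2.963435… → 2.963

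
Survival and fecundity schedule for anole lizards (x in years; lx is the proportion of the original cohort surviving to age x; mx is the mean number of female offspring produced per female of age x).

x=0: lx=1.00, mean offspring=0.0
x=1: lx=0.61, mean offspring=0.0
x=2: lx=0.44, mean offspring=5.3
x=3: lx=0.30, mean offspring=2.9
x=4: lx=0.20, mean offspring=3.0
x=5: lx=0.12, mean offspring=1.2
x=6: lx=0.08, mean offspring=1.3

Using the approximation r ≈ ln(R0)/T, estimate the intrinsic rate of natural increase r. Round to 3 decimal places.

0.514

R0 = Σ lx·mx = 0 + 0 + 2.332 + 0.87 + 0.6 + 0.144 + 0.104 = 4.05
Σ x·lx·mx = 11.018; T = 11.018/4.05 = 2.72049…
r ≈ ln(R0)/T = ln(4.05)/2.72049… = 0.51414… → 0.514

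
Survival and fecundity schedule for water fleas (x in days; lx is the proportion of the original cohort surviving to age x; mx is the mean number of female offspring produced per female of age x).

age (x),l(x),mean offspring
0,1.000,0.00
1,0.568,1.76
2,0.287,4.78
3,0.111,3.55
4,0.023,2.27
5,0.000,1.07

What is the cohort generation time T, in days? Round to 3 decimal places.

1.822

lx·mx: 0, 0.99968, 1.37186, 0.39405, 0.05221, 0 → R0 = 2.8178
x·lx·mx: 0, 0.99968, 2.74372, 1.18215, 0.20884, 0 → Σ = 5.13439
T = 5.13439 / 2.8178 = 1.822127… → 1.822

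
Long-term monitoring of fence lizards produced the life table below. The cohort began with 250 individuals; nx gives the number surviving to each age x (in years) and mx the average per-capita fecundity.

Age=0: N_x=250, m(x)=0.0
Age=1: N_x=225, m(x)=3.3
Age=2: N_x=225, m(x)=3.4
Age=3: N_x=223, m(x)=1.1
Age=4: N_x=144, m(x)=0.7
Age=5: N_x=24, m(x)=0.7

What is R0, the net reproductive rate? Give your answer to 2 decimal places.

lx = nx/n0 = nx/250: 1, 0.9, 0.9, 0.892, 0.576, 0.096
lx·mx by age: 0, 2.97, 3.06, 0.9812, 0.4032, 0.0672
R0 = Σ lx·mx = 7.4816 → 7.48

7.48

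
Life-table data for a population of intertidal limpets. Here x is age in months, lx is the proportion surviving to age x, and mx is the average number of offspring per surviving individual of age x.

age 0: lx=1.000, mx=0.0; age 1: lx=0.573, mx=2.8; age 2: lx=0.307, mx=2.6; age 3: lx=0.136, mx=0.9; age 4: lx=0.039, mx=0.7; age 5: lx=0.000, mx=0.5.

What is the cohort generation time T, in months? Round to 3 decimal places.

lx·mx: 0, 1.6044, 0.7982, 0.1224, 0.0273, 0 → R0 = 2.5523
x·lx·mx: 0, 1.6044, 1.5964, 0.3672, 0.1092, 0 → Σ = 3.6772
T = 3.6772 / 2.5523 = 1.44074… → 1.441

1.441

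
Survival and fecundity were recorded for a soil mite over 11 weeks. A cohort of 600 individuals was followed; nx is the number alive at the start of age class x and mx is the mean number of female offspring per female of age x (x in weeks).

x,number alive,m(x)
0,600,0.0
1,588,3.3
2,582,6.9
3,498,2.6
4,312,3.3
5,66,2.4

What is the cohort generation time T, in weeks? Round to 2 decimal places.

lx = nx/n0 = nx/600: 1, 0.98, 0.97, 0.83, 0.52, 0.11
lx·mx: 0, 3.234, 6.693, 2.158, 1.716, 0.264 → R0 = 14.065
x·lx·mx: 0, 3.234, 13.386, 6.474, 6.864, 1.32 → Σ = 31.278
T = 31.278 / 14.065 = 2.223818… → 2.22

2.22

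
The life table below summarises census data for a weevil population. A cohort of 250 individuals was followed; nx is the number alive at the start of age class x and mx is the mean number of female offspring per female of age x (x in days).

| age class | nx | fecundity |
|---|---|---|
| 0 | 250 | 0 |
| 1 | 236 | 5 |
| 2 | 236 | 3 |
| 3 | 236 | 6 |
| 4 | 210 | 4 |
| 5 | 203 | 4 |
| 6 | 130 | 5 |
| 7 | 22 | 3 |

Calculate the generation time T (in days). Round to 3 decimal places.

lx = nx/n0 = nx/250: 1, 0.944, 0.944, 0.944, 0.84, 0.812, 0.52, 0.088
lx·mx: 0, 4.72, 2.832, 5.664, 3.36, 3.248, 2.6, 0.264 → R0 = 22.688
x·lx·mx: 0, 4.72, 5.664, 16.992, 13.44, 16.24, 15.6, 1.848 → Σ = 74.504
T = 74.504 / 22.688 = 3.28385… → 3.284

3.284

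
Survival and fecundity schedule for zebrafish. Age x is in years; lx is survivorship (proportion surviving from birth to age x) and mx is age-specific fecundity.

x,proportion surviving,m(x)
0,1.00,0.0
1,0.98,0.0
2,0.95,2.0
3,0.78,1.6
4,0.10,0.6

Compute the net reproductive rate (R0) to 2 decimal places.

3.21

lx·mx by age: 0, 0, 1.9, 1.248, 0.06
R0 = Σ lx·mx = 3.208 → 3.21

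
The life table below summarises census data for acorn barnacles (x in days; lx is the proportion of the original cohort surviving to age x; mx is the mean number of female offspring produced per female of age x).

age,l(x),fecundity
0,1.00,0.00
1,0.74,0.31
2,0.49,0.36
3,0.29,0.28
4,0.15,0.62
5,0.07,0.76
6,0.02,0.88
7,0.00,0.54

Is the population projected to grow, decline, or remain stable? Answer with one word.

declining

R0 = Σ lx·mx = 0 + 0.2294 + 0.1764 + 0.0812 + 0.093 + 0.0532 + 0.0176 + 0 = 0.6508
R0 < 1, so the population is declining.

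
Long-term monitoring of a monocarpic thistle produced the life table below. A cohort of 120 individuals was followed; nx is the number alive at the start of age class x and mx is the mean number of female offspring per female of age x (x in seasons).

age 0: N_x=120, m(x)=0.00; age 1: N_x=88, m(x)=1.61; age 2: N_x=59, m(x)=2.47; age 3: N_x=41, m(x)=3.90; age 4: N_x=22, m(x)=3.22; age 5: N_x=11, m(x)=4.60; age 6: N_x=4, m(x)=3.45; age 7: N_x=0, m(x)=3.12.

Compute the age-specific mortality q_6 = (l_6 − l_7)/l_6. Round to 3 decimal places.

lx = nx/n0 = nx/120: 1, 0.73333…, 0.49167…, 0.34167…, 0.18333…, 0.09167…, 0.03333…, 0
q_6 = (l_6 − l_7) / l_6 = (0.033333… − 0) / 0.033333…
     = 0.033333… / 0.033333… = 1 → 1.000

1.000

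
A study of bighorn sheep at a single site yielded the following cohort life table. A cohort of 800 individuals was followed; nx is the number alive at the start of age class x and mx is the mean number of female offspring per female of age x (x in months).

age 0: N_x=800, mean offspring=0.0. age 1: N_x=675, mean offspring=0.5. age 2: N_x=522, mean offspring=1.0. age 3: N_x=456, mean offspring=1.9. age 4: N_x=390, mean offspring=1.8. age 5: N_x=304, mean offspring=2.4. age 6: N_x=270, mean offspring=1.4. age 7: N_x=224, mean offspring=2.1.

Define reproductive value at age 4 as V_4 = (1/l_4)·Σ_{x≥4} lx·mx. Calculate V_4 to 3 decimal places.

5.846

lx = nx/n0 = nx/800: 1, 0.84375, 0.6525, 0.57, 0.4875, 0.38, 0.3375, 0.28
lx·mx for x ≥ 4: 0.8775, 0.912, 0.4725, 0.588 → sum = 2.85
V_4 = 2.85 / l_4 = 2.85 / 0.4875 = 5.846154… → 5.846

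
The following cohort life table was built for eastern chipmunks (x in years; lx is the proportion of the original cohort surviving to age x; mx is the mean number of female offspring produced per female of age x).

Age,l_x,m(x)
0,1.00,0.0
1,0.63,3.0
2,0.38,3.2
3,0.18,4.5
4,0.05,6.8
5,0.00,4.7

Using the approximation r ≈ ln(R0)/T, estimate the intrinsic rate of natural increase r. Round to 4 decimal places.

0.7599

R0 = Σ lx·mx = 0 + 1.89 + 1.216 + 0.81 + 0.34 + 0 = 4.256
Σ x·lx·mx = 8.112; T = 8.112/4.256 = 1.90602…
r ≈ ln(R0)/T = ln(4.256)/1.90602… = 0.759873… → 0.7599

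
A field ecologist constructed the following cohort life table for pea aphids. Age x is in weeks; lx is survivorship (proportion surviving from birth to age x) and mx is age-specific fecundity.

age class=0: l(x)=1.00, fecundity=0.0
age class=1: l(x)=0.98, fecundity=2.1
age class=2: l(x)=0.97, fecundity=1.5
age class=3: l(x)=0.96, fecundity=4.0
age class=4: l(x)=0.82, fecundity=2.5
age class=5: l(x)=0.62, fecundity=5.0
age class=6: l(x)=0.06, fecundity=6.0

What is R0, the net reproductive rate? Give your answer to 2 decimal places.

12.86

lx·mx by age: 0, 2.058, 1.455, 3.84, 2.05, 3.1, 0.36
R0 = Σ lx·mx = 12.863 → 12.86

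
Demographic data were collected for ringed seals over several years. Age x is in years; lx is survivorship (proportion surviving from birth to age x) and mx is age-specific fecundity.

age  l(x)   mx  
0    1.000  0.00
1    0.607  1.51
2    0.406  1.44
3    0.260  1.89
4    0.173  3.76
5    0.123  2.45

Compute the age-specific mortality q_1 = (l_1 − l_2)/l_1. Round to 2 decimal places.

q_1 = (l_1 − l_2) / l_1 = (0.607 − 0.406) / 0.607
     = 0.201 / 0.607 = 0.331137… → 0.33

0.33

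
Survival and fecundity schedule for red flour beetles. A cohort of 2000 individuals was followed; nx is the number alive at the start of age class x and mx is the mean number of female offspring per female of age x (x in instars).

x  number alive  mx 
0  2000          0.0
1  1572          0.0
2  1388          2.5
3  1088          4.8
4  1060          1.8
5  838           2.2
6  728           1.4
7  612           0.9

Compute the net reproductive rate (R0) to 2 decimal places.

lx = nx/n0 = nx/2000: 1, 0.786, 0.694, 0.544, 0.53, 0.419, 0.364, 0.306
lx·mx by age: 0, 0, 1.735, 2.6112, 0.954, 0.9218, 0.5096, 0.2754
R0 = Σ lx·mx = 7.007 → 7.01

7.01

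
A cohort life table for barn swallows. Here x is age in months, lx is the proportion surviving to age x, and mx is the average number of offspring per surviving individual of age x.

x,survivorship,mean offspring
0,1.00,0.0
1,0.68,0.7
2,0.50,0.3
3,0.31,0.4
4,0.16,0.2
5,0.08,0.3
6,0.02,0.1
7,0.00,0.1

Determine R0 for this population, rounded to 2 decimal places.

0.81

lx·mx by age: 0, 0.476, 0.15, 0.124, 0.032, 0.024, 0.002, 0
R0 = Σ lx·mx = 0.808 → 0.81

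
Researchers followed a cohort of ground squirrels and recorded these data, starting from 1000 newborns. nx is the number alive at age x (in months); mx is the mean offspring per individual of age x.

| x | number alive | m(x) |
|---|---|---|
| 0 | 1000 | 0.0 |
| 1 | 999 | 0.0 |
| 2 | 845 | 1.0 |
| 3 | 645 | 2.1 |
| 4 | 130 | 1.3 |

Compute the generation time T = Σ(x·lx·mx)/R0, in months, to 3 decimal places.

2.715

lx = nx/n0 = nx/1000: 1, 0.999, 0.845, 0.645, 0.13
lx·mx: 0, 0, 0.845, 1.3545, 0.169 → R0 = 2.3685
x·lx·mx: 0, 0, 1.69, 4.0635, 0.676 → Σ = 6.4295
T = 6.4295 / 2.3685 = 2.714587… → 2.715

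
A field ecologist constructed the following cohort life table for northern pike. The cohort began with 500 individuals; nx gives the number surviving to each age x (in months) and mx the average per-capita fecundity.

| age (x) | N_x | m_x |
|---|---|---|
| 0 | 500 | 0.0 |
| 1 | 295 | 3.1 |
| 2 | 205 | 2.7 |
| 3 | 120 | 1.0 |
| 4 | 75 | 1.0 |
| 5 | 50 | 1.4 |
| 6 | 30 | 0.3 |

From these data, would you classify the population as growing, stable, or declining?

lx = nx/n0 = nx/500: 1, 0.59, 0.41, 0.24, 0.15, 0.1, 0.06
R0 = Σ lx·mx = 0 + 1.829 + 1.107 + 0.24 + 0.15 + 0.14 + 0.018 = 3.484
R0 > 1, so the population is growing.

growing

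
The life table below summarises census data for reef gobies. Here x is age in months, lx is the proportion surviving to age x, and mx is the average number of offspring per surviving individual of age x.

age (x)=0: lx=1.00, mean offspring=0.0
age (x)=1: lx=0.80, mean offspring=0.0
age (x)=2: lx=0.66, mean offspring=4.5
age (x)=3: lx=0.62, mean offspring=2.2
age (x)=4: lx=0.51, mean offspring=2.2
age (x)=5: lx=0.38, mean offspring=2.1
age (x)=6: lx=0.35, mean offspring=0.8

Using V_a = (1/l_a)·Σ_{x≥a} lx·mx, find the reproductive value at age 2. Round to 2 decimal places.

9.90

lx·mx for x ≥ 2: 2.97, 1.364, 1.122, 0.798, 0.28 → sum = 6.534
V_2 = 6.534 / l_2 = 6.534 / 0.66 = 9.9 → 9.90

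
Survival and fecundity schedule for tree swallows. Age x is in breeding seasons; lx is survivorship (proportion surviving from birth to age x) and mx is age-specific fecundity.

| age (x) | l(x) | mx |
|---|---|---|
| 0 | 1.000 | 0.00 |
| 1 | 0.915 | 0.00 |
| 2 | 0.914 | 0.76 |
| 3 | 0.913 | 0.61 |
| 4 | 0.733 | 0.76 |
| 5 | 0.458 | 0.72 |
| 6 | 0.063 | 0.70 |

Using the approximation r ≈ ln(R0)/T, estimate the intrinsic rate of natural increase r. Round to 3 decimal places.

0.237

R0 = Σ lx·mx = 0 + 0 + 0.69464 + 0.55693 + 0.55708 + 0.32976 + 0.0441 = 2.18251
Σ x·lx·mx = 7.20179; T = 7.20179/2.18251 = 3.29977…
r ≈ ln(R0)/T = ln(2.18251)/3.29977… = 0.23652… → 0.237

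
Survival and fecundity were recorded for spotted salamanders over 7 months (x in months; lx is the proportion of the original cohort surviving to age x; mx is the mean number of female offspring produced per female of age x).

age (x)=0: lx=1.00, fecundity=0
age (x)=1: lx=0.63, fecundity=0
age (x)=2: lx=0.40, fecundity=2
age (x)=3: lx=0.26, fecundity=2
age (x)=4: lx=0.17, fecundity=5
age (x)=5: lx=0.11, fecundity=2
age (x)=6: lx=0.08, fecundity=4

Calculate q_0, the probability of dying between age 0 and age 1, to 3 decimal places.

q_0 = (l_0 − l_1) / l_0 = (1 − 0.63) / 1
     = 0.37 / 1 = 0.37 → 0.370

0.370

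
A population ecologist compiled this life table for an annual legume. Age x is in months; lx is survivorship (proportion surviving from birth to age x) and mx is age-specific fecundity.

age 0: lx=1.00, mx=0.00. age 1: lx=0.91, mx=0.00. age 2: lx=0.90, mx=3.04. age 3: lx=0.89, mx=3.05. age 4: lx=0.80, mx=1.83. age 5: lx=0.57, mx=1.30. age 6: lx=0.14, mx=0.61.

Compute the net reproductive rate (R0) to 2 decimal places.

7.74

lx·mx by age: 0, 0, 2.736, 2.7145, 1.464, 0.741, 0.0854
R0 = Σ lx·mx = 7.7409 → 7.74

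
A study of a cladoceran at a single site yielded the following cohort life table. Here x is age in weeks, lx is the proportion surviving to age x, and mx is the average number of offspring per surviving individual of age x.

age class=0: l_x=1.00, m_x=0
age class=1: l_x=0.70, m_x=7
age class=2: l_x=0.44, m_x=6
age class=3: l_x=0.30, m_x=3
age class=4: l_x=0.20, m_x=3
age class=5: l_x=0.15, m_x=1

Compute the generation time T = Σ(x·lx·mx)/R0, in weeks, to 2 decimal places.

lx·mx: 0, 4.9, 2.64, 0.9, 0.6, 0.15 → R0 = 9.19
x·lx·mx: 0, 4.9, 5.28, 2.7, 2.4, 0.75 → Σ = 16.03
T = 16.03 / 9.19 = 1.744287… → 1.74

1.74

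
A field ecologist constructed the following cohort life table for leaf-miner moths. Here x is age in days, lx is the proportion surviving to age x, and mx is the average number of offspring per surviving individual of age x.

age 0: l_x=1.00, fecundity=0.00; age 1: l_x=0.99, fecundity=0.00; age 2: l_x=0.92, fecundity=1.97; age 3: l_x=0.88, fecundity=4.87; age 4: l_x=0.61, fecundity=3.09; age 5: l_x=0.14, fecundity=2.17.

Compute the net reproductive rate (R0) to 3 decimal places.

lx·mx by age: 0, 0, 1.8124, 4.2856, 1.8849, 0.3038
R0 = Σ lx·mx = 8.2867 → 8.287

8.287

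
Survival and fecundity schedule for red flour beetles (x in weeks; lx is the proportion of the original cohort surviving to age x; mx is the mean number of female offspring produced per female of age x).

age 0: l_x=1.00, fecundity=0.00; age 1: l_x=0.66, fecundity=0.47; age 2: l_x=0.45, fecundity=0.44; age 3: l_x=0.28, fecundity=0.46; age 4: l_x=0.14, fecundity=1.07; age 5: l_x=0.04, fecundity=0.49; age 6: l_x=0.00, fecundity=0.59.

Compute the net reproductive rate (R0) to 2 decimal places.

lx·mx by age: 0, 0.3102, 0.198, 0.1288, 0.1498, 0.0196, 0
R0 = Σ lx·mx = 0.8064 → 0.81

0.81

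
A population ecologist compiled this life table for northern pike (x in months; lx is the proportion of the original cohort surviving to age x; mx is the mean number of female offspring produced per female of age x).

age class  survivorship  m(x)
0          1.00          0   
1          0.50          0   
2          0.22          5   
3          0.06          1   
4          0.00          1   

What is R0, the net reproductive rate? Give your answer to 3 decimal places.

1.160

lx·mx by age: 0, 0, 1.1, 0.06, 0
R0 = Σ lx·mx = 1.16 → 1.160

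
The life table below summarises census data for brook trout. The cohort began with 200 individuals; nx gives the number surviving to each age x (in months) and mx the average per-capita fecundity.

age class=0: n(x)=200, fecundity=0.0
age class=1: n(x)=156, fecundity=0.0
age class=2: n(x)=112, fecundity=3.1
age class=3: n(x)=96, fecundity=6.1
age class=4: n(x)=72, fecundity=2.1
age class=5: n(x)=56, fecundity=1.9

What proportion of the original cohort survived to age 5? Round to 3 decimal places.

0.280

l_5 = n_5/n_0 = 56/200 = 0.28 → 0.280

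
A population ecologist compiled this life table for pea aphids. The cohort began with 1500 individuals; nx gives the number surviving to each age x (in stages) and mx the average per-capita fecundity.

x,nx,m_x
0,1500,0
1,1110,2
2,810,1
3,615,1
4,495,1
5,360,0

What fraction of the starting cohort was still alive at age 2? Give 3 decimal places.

0.540

l_2 = n_2/n_0 = 810/1500 = 0.54 → 0.540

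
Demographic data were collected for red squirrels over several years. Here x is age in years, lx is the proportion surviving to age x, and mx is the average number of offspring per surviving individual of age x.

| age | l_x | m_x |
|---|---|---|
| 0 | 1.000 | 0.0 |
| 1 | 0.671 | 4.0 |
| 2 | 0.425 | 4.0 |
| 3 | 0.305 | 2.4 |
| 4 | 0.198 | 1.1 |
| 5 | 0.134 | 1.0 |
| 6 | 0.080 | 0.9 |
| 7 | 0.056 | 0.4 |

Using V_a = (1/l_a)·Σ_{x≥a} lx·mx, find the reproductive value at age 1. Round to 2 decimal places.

8.29

lx·mx for x ≥ 1: 2.684, 1.7, 0.732, 0.2178, 0.134, 0.072, 0.0224 → sum = 5.5622
V_1 = 5.5622 / l_1 = 5.5622 / 0.671 = 8.289419… → 8.29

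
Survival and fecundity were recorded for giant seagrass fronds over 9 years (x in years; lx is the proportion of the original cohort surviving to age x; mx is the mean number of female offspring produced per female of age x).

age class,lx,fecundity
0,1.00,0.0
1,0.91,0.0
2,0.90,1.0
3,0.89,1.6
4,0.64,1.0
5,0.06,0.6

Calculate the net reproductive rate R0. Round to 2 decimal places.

lx·mx by age: 0, 0, 0.9, 1.424, 0.64, 0.036
R0 = Σ lx·mx = 3 → 3.00

3.00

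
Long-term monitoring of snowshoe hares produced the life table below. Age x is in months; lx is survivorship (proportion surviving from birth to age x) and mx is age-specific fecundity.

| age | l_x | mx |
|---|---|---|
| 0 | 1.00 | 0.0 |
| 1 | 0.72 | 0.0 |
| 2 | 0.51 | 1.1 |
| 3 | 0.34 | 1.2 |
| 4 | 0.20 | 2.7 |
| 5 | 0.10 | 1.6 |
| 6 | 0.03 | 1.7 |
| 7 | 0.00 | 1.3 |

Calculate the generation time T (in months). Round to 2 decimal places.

lx·mx: 0, 0, 0.561, 0.408, 0.54, 0.16, 0.051, 0 → R0 = 1.72
x·lx·mx: 0, 0, 1.122, 1.224, 2.16, 0.8, 0.306, 0 → Σ = 5.612
T = 5.612 / 1.72 = 3.262791… → 3.26

3.26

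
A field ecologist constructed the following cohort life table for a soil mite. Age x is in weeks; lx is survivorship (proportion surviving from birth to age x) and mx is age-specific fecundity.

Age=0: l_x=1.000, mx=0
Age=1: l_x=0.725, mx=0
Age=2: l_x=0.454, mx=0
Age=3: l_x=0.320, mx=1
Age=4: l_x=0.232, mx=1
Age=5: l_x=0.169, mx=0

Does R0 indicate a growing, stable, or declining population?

declining

R0 = Σ lx·mx = 0 + 0 + 0 + 0.32 + 0.232 + 0 = 0.552
R0 < 1, so the population is declining.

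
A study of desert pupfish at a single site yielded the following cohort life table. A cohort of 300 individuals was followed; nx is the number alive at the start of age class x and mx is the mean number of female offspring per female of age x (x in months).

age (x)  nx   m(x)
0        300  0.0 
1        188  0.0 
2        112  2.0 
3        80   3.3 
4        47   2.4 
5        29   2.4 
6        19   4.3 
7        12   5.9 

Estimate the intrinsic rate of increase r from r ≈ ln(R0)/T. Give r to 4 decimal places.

lx = nx/n0 = nx/300: 1, 0.62667…, 0.37333…, 0.26667…, 0.15667…, 0.09667…, 0.06333…, 0.04
R0 = Σ lx·mx = 0 + 0 + 0.74667… + 0.88… + 0.376… + 0.232… + 0.27233… + 0.236 = 2.743…
Σ x·lx·mx = 10.083333…; T = 10.083333…/2.743… = 3.67602…
r ≈ ln(R0)/T = ln(2.743…)/3.67602… = 0.274496… → 0.2745

0.2745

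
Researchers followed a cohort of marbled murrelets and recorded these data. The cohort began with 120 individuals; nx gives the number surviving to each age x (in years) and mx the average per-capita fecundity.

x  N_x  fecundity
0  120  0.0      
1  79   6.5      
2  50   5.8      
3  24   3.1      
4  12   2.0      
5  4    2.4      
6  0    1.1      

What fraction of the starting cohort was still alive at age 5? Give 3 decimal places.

l_5 = n_5/n_0 = 4/120 = 0.033333… → 0.033

0.033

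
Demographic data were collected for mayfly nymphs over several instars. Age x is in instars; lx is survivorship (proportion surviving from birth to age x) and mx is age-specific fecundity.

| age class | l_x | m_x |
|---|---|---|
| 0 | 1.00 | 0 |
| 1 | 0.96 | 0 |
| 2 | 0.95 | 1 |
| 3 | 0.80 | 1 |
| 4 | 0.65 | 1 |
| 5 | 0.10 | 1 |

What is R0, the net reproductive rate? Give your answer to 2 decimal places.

lx·mx by age: 0, 0, 0.95, 0.8, 0.65, 0.1
R0 = Σ lx·mx = 2.5 → 2.50

2.50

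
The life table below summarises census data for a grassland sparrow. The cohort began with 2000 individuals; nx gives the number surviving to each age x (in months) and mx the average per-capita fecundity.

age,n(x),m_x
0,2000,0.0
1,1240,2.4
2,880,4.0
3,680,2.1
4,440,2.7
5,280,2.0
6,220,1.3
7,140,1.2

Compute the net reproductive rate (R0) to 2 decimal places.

lx = nx/n0 = nx/2000: 1, 0.62, 0.44, 0.34, 0.22, 0.14, 0.11, 0.07
lx·mx by age: 0, 1.488, 1.76, 0.714, 0.594, 0.28, 0.143, 0.084
R0 = Σ lx·mx = 5.063 → 5.06

5.06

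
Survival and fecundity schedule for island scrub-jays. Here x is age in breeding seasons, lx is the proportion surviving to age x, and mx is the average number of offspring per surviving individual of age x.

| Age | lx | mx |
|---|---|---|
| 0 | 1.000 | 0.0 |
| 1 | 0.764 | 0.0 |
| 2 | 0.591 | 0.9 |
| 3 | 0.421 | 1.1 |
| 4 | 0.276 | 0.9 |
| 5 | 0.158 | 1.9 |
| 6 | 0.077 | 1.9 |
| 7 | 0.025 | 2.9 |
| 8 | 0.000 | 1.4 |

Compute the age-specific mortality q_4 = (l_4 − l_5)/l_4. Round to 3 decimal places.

0.428

q_4 = (l_4 − l_5) / l_4 = (0.276 − 0.158) / 0.276
     = 0.118 / 0.276 = 0.427536… → 0.428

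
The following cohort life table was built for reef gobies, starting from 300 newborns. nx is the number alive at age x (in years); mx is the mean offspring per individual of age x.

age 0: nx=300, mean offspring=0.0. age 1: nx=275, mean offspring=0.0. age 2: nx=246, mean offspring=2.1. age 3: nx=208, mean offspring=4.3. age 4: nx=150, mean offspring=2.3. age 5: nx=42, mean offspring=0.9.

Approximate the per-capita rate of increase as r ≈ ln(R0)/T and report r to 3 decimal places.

0.607

lx = nx/n0 = nx/300: 1, 0.91667…, 0.82, 0.69333…, 0.5, 0.14
R0 = Σ lx·mx = 0 + 0 + 1.722 + 2.98133… + 1.15 + 0.126 = 5.979333…
Σ x·lx·mx = 17.618…; T = 17.618…/5.979333… = 2.94648…
r ≈ ln(R0)/T = ln(5.979333…)/2.94648… = 0.60693… → 0.607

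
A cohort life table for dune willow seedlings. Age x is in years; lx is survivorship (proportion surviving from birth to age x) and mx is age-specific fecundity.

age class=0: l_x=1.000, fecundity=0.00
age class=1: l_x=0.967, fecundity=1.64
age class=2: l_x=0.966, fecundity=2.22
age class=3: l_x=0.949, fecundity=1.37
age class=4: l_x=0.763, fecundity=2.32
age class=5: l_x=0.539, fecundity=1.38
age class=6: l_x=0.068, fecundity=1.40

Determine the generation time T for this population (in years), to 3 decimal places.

2.768

lx·mx: 0, 1.58588, 2.14452, 1.30013, 1.77016, 0.74382, 0.0952 → R0 = 7.63971
x·lx·mx: 0, 1.58588, 4.28904, 3.90039, 7.08064, 3.7191, 0.5712 → Σ = 21.14625
T = 21.14625 / 7.63971 = 2.767939… → 2.768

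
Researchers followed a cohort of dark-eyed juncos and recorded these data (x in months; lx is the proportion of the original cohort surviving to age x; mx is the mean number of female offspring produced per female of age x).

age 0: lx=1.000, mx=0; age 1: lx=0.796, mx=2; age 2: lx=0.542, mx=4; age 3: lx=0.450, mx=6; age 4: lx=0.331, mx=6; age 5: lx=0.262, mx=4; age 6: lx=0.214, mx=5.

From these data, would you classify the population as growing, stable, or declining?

growing

R0 = Σ lx·mx = 0 + 1.592 + 2.168 + 2.7 + 1.986 + 1.048 + 1.07 = 10.564
R0 > 1, so the population is growing.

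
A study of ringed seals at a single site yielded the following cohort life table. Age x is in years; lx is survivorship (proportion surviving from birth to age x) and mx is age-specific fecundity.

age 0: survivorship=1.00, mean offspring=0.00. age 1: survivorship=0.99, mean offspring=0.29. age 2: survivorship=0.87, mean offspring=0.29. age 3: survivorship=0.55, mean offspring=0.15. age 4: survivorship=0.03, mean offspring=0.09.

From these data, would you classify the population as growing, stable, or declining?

R0 = Σ lx·mx = 0 + 0.2871 + 0.2523 + 0.0825 + 0.0027 = 0.6246
R0 < 1, so the population is declining.

declining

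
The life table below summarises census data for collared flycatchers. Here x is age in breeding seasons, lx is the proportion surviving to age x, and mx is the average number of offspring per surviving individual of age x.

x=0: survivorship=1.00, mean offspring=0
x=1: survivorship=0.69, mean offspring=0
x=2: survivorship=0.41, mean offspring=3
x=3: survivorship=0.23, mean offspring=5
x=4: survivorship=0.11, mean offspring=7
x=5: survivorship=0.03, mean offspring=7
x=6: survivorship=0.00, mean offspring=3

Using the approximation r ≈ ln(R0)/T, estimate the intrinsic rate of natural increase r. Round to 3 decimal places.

0.406

R0 = Σ lx·mx = 0 + 0 + 1.23 + 1.15 + 0.77 + 0.21 + 0 = 3.36
Σ x·lx·mx = 10.04; T = 10.04/3.36 = 2.9881…
r ≈ ln(R0)/T = ln(3.36)/2.9881… = 0.40559… → 0.406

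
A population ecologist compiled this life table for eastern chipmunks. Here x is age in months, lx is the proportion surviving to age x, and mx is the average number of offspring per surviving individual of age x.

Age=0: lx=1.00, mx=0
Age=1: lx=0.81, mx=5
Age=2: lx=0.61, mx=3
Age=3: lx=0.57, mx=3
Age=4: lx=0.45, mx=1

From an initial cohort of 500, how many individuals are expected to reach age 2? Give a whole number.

305

Expected survivors = N0 · l_2 = 500 × 0.61 = 305 → 305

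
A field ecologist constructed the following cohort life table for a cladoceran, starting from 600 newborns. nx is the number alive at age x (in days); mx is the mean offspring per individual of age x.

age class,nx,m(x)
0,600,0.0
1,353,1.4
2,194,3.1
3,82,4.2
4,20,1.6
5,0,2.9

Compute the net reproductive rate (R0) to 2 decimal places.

lx = nx/n0 = nx/600: 1, 0.58833…, 0.32333…, 0.13667…, 0.03333…, 0
lx·mx by age: 0, 0.823667…, 1.002333…, 0.574…, 0.053333…, 0
R0 = Σ lx·mx = 2.453333… → 2.45

2.45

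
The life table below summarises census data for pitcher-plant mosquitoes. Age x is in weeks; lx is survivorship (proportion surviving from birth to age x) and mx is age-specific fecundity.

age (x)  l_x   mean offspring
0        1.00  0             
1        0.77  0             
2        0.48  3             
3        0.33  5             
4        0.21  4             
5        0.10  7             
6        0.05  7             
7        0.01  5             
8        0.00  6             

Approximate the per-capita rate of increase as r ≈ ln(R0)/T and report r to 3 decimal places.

R0 = Σ lx·mx = 0 + 0 + 1.44 + 1.65 + 0.84 + 0.7 + 0.35 + 0.05 + 0 = 5.03
Σ x·lx·mx = 17.14; T = 17.14/5.03 = 3.40755…
r ≈ ln(R0)/T = ln(5.03)/3.40755… = 0.47407… → 0.474

0.474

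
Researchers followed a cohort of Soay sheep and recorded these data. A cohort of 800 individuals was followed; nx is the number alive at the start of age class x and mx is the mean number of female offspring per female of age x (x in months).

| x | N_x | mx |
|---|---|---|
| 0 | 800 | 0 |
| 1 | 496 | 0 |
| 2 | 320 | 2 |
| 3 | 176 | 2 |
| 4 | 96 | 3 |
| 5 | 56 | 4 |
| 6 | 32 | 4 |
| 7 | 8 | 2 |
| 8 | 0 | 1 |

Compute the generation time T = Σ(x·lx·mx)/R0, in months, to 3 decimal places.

lx = nx/n0 = nx/800: 1, 0.62, 0.4, 0.22, 0.12, 0.07, 0.04, 0.01, 0
lx·mx: 0, 0, 0.8, 0.44, 0.36, 0.28, 0.16, 0.02, 0 → R0 = 2.06
x·lx·mx: 0, 0, 1.6, 1.32, 1.44, 1.4, 0.96, 0.14, 0 → Σ = 6.86
T = 6.86 / 2.06 = 3.330097… → 3.330

3.330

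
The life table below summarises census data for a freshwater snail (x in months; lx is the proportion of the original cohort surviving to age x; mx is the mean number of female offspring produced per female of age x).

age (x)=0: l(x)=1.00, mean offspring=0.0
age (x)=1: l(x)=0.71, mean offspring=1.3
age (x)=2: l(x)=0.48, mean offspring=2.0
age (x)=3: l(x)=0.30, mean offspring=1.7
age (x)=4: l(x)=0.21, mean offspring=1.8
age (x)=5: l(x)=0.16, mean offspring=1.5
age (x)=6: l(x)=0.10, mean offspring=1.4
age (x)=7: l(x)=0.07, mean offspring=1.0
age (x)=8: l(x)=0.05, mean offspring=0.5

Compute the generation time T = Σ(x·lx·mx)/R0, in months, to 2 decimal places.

lx·mx: 0, 0.923, 0.96, 0.51, 0.378, 0.24, 0.14, 0.07, 0.025 → R0 = 3.246
x·lx·mx: 0, 0.923, 1.92, 1.53, 1.512, 1.2, 0.84, 0.49, 0.2 → Σ = 8.615
T = 8.615 / 3.246 = 2.654036… → 2.65

2.65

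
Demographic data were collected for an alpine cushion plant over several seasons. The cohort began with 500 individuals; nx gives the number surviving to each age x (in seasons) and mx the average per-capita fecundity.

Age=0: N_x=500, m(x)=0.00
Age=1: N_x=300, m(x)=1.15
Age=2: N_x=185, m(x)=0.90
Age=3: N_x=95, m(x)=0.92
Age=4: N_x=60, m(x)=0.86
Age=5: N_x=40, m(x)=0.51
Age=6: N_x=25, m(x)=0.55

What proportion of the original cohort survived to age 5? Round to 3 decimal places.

0.080

l_5 = n_5/n_0 = 40/500 = 0.08 → 0.080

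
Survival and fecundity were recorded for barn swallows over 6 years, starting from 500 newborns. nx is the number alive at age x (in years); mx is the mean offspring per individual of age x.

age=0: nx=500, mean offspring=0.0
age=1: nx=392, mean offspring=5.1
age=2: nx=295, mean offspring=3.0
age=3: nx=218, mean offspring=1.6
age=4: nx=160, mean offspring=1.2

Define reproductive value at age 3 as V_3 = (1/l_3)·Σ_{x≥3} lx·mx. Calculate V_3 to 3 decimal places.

lx = nx/n0 = nx/500: 1, 0.784, 0.59, 0.436, 0.32
lx·mx for x ≥ 3: 0.6976, 0.384 → sum = 1.0816
V_3 = 1.0816 / l_3 = 1.0816 / 0.436 = 2.480734… → 2.481

2.481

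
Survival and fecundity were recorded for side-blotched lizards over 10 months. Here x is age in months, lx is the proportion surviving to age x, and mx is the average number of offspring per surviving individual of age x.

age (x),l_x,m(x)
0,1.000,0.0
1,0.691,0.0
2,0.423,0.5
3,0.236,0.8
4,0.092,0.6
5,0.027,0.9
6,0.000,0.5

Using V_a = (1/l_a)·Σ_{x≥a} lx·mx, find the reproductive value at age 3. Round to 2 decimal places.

1.14

lx·mx for x ≥ 3: 0.1888, 0.0552, 0.0243, 0 → sum = 0.2683
V_3 = 0.2683 / l_3 = 0.2683 / 0.236 = 1.136864… → 1.14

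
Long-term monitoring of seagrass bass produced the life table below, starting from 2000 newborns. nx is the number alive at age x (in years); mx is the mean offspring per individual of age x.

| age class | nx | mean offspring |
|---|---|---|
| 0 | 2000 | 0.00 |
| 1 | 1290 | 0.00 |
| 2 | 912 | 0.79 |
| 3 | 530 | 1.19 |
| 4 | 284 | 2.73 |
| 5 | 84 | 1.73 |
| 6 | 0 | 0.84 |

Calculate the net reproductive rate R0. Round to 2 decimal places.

1.14

lx = nx/n0 = nx/2000: 1, 0.645, 0.456, 0.265, 0.142, 0.042, 0
lx·mx by age: 0, 0, 0.36024, 0.31535, 0.38766, 0.07266, 0
R0 = Σ lx·mx = 1.13591 → 1.14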